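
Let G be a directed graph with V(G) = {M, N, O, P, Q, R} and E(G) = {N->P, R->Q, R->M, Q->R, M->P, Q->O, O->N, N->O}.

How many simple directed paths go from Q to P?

Q→O→N→P
Q→R→M→P

2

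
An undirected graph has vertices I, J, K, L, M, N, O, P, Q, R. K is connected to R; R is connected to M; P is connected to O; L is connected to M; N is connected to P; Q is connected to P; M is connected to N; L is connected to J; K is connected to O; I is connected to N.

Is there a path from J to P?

Yes

Explore from J.
Distance 1: reach L.
Distance 2: reach M.
Distance 3: reach N, R.
Distance 4: reach I, K, P.
Found P.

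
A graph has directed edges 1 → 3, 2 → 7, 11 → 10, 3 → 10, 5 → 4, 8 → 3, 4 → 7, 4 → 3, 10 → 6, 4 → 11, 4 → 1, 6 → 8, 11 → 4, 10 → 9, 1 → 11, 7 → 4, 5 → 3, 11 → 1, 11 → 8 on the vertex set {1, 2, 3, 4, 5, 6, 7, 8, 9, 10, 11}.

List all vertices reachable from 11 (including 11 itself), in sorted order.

Start at 11.
Its neighbours: 1, 4, 8, 10.
Then their neighbours: 3, 6, 7, 9.
Nothing further is reachable.

1, 3, 4, 6, 7, 8, 9, 10, 11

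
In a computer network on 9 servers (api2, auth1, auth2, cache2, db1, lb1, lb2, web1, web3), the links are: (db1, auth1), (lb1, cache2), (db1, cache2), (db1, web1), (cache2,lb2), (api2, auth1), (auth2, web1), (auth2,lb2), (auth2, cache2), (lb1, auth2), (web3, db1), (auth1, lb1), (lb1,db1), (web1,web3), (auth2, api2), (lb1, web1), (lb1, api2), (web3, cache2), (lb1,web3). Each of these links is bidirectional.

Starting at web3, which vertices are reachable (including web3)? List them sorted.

api2, auth1, auth2, cache2, db1, lb1, lb2, web1, web3

Start at web3.
Its neighbours: cache2, db1, lb1, web1.
Then their neighbours: api2, auth1, auth2, lb2.
Every vertex is now reached.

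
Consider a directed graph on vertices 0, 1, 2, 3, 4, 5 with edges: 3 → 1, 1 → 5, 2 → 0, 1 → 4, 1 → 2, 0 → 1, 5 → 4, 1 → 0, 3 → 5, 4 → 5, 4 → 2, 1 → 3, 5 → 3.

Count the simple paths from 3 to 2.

3→1→2
3→1→4→2
3→1→5→4→2
3→5→4→2

4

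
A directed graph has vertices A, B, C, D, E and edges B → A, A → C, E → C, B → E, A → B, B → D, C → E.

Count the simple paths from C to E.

C→E

1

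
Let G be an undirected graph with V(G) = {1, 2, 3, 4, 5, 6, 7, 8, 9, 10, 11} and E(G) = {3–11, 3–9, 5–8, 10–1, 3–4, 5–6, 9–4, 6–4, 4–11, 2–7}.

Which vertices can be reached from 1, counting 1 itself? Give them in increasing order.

Start at 1.
Its neighbours: 10.
Nothing further is reachable.

1, 10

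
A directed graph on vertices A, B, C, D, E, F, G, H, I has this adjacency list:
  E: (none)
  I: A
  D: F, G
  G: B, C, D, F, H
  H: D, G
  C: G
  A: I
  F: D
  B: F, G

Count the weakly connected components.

3

From A: component {A, I}.
From B: component {B, C, D, F, G, H}.
From E: component {E}.
That's 3 components.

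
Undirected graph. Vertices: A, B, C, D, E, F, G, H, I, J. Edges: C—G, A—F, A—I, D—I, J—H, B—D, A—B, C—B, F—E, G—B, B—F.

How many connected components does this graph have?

From A: component {A, B, C, D, E, F, G, I}.
From H: component {H, J}.
That's 2 components.

2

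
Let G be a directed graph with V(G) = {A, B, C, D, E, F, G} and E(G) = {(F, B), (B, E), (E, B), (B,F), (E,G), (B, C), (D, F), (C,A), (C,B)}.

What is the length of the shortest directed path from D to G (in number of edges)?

Distance 0: D.
Distance 1: F.
Distance 2: B.
Distance 3: C, E.
Distance 4: A, G — contains G.

4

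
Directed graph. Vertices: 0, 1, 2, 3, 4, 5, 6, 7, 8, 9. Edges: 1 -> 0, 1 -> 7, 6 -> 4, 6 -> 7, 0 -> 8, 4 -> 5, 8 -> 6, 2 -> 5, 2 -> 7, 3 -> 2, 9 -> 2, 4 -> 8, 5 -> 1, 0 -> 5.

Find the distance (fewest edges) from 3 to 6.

Distance 0: 3.
Distance 1: 2.
Distance 2: 5, 7.
Distance 3: 1.
Distance 4: 0.
Distance 5: 8.
Distance 6: 6 — contains 6.

6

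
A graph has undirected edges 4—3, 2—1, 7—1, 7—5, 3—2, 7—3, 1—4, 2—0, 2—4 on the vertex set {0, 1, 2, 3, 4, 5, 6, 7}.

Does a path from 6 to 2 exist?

No

6 has no edges, so nothing is reachable from it.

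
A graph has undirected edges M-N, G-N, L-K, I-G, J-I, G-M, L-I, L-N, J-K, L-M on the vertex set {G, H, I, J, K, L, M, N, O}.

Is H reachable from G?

Explore from G.
Distance 1: reach I, M, N.
Distance 2: reach J, L.
Distance 3: reach K.
The search is exhausted without reaching H; it lies in a different component.

No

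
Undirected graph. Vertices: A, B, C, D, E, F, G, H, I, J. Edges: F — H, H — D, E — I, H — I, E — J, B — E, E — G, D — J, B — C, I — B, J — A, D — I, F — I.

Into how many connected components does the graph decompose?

From A: component {A, B, C, D, E, F, G, H, I, J}.
That's 1 component.

1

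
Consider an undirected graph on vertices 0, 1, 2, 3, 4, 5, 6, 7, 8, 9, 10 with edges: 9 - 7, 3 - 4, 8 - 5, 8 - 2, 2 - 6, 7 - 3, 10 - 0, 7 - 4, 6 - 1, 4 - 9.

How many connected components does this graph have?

3

From 0: component {0, 10}.
From 1: component {1, 2, 5, 6, 8}.
From 3: component {3, 4, 7, 9}.
That's 3 components.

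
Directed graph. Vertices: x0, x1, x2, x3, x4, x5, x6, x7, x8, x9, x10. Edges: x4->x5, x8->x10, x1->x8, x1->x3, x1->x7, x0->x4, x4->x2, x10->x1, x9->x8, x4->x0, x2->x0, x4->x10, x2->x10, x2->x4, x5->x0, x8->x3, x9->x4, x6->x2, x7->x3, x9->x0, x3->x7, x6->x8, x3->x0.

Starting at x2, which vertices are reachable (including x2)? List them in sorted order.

Start at x2.
Its neighbours: x0, x4, x10.
Then their neighbours: x1, x5.
Then next layer: x3, x7, x8.
Nothing further is reachable.

x0, x1, x2, x3, x4, x5, x7, x8, x10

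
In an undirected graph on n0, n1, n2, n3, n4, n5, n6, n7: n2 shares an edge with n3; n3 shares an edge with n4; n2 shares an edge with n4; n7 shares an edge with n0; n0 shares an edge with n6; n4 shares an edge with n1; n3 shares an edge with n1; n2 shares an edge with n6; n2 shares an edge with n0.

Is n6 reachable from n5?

No

n5 has no edges, so nothing is reachable from it.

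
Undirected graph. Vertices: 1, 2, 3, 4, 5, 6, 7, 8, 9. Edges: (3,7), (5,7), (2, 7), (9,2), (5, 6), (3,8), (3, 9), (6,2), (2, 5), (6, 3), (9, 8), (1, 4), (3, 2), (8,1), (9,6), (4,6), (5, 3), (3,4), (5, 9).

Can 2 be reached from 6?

Explore from 6.
Distance 1: reach 2, 3, 4, 5, 9.
Found 2.

Yes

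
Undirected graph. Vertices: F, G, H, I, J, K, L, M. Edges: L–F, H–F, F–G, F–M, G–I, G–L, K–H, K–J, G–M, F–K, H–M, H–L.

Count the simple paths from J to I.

J–K–F–G–I
J–K–F–H–L–G–I
J–K–F–H–M–G–I
J–K–F–L–G–I
J–K–F–L–H–M–G–I
J–K–F–M–G–I
J–K–F–M–H–L–G–I
J–K–H–F–G–I
... and 8 more.

16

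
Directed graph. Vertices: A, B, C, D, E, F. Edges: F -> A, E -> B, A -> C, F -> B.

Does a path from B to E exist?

B has no outgoing edges, so nothing is reachable from it.

No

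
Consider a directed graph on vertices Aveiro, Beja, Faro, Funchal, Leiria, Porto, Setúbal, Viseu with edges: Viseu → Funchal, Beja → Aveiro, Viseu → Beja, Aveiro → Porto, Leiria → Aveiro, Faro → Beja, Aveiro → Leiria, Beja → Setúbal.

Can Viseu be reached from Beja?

Explore from Beja.
Distance 1: reach Aveiro, Setúbal.
Distance 2: reach Leiria, Porto.
The search from Beja is exhausted; no directed path reaches Viseu.

No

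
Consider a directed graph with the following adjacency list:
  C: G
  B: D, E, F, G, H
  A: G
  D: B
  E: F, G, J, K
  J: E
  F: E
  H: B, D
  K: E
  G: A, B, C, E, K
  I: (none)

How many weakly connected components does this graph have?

2

From A: component {A, B, C, D, E, F, G, H, J, K}.
From I: component {I}.
That's 2 components.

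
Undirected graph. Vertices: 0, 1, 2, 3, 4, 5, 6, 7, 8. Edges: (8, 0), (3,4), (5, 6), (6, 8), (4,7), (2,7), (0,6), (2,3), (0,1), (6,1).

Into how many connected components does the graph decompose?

From 0: component {0, 1, 5, 6, 8}.
From 2: component {2, 3, 4, 7}.
That's 2 components.

2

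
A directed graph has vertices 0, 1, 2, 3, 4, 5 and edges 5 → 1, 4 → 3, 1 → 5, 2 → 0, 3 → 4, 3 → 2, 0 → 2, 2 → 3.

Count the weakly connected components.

From 0: component {0, 2, 3, 4}.
From 1: component {1, 5}.
That's 2 components.

2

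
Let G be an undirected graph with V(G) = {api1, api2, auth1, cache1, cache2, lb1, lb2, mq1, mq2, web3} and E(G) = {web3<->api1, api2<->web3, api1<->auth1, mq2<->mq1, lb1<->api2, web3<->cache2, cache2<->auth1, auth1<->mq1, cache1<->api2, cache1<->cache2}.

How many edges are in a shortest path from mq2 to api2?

5

Distance 0: mq2.
Distance 1: mq1.
Distance 2: auth1.
Distance 3: api1, cache2.
Distance 4: cache1, web3.
Distance 5: api2 — contains api2.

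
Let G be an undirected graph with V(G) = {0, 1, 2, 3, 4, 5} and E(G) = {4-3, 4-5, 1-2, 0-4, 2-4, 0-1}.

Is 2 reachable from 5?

Explore from 5.
Distance 1: reach 4.
Distance 2: reach 0, 2, 3.
Found 2.

Yes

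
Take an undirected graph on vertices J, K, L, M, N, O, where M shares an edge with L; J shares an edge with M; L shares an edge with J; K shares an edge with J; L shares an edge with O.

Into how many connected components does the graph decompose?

2

From J: component {J, K, L, M, O}.
From N: component {N}.
That's 2 components.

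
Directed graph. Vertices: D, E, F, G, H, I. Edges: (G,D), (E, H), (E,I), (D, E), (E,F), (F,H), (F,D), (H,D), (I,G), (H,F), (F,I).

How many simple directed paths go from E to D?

E→F→D
E→F→H→D
E→F→I→G→D
E→H→D
E→H→F→D
E→H→F→I→G→D
E→I→G→D

7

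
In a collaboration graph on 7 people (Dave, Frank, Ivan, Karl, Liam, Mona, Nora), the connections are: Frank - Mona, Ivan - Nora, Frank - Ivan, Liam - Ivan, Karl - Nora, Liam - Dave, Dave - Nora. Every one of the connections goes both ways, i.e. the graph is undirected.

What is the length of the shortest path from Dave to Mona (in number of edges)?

4

Distance 0: Dave.
Distance 1: Liam, Nora.
Distance 2: Ivan, Karl.
Distance 3: Frank.
Distance 4: Mona — contains Mona.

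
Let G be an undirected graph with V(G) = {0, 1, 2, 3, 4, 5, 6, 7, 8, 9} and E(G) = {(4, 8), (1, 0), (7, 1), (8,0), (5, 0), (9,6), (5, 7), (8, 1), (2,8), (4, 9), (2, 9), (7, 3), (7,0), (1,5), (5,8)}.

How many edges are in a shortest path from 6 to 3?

6

Distance 0: 6.
Distance 1: 9.
Distance 2: 2, 4.
Distance 3: 8.
Distance 4: 0, 1, 5.
Distance 5: 7.
Distance 6: 3 — contains 3.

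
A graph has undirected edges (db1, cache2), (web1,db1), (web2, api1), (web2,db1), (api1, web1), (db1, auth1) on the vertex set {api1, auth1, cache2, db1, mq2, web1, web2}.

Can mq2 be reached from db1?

Explore from db1.
Distance 1: reach auth1, cache2, web1, web2.
Distance 2: reach api1.
The search is exhausted without reaching mq2; it lies in a different component.

No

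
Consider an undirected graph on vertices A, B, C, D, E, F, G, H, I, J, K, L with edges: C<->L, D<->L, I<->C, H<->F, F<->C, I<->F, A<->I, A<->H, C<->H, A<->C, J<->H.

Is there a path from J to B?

Explore from J.
Distance 1: reach H.
Distance 2: reach A, C, F.
Distance 3: reach I, L.
Distance 4: reach D.
The search is exhausted without reaching B; it lies in a different component.

No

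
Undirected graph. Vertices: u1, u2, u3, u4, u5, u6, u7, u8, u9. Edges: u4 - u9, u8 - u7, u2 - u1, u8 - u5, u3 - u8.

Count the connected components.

4

From u1: component {u1, u2}.
From u3: component {u3, u5, u7, u8}.
From u4: component {u4, u9}.
From u6: component {u6}.
That's 4 components.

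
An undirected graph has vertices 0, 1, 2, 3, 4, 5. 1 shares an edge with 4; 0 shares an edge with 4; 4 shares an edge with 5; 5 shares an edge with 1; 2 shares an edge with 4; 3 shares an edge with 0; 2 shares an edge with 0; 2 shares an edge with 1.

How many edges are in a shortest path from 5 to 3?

3

Distance 0: 5.
Distance 1: 1, 4.
Distance 2: 0, 2.
Distance 3: 3 — contains 3.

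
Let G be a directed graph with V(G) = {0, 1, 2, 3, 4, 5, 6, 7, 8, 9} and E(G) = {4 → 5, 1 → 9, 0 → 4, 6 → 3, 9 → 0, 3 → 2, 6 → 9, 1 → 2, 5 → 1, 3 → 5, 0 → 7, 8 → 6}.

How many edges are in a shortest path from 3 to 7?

Distance 0: 3.
Distance 1: 2, 5.
Distance 2: 1.
Distance 3: 9.
Distance 4: 0.
Distance 5: 4, 7 — contains 7.

5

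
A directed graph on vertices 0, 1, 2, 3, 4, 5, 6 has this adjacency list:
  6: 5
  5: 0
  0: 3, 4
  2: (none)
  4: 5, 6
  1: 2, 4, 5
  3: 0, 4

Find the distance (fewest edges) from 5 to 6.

3

Distance 0: 5.
Distance 1: 0.
Distance 2: 3, 4.
Distance 3: 6 — contains 6.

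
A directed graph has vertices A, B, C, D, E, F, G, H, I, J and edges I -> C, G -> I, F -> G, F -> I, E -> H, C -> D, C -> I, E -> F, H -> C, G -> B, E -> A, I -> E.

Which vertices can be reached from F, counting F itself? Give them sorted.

A, B, C, D, E, F, G, H, I

Start at F.
Its neighbours: G, I.
Then their neighbours: B, C, E.
Then next layer: A, D, H.
Nothing further is reachable.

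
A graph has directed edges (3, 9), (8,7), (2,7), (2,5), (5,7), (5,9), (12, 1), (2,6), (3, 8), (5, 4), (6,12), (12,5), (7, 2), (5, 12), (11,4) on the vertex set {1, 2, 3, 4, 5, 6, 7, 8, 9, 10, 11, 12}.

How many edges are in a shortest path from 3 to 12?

Distance 0: 3.
Distance 1: 8, 9.
Distance 2: 7.
Distance 3: 2.
Distance 4: 5, 6.
Distance 5: 4, 12 — contains 12.

5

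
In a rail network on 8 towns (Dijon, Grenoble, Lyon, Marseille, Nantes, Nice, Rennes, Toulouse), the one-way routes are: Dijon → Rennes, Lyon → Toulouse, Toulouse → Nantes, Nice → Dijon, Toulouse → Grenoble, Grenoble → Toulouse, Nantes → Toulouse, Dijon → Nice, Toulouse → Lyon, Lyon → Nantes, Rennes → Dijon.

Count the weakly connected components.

From Dijon: component {Dijon, Nice, Rennes}.
From Grenoble: component {Grenoble, Lyon, Nantes, Toulouse}.
From Marseille: component {Marseille}.
That's 3 components.

3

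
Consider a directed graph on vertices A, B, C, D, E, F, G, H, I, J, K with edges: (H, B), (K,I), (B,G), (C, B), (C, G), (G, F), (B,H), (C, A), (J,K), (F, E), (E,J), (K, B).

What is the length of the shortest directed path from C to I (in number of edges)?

6

Distance 0: C.
Distance 1: A, B, G.
Distance 2: F, H.
Distance 3: E.
Distance 4: J.
Distance 5: K.
Distance 6: I — contains I.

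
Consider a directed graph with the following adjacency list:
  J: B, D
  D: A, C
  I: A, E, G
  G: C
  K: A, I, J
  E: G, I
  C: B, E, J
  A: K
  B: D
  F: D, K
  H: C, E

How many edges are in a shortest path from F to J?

Distance 0: F.
Distance 1: D, K.
Distance 2: A, C, I, J — contains J.

2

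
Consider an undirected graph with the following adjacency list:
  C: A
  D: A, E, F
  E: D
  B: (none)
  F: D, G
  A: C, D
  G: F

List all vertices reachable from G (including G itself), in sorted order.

Start at G.
Its neighbours: F.
Then their neighbours: D.
Then next layer: A, E.
Then next layer: C.
Nothing further is reachable.

A, C, D, E, F, G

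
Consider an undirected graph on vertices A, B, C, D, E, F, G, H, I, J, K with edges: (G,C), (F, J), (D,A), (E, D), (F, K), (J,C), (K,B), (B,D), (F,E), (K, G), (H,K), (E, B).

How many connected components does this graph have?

From A: component {A, B, C, D, E, F, G, H, J, K}.
From I: component {I}.
That's 2 components.

2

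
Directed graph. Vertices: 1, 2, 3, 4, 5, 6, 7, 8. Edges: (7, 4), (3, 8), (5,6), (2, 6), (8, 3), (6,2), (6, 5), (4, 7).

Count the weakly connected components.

From 1: component {1}.
From 2: component {2, 5, 6}.
From 3: component {3, 8}.
From 4: component {4, 7}.
That's 4 components.

4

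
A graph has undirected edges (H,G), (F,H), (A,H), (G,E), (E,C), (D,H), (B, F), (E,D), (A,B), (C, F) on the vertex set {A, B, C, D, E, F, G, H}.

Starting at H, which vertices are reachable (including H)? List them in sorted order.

A, B, C, D, E, F, G, H

Start at H.
Its neighbours: A, D, F, G.
Then their neighbours: B, C, E.
Every vertex is now reached.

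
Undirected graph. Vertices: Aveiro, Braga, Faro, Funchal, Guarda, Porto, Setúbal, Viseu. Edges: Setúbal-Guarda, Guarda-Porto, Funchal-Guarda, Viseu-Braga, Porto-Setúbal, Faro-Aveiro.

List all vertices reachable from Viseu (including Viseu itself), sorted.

Start at Viseu.
Its neighbours: Braga.
Nothing further is reachable.

Braga, Viseu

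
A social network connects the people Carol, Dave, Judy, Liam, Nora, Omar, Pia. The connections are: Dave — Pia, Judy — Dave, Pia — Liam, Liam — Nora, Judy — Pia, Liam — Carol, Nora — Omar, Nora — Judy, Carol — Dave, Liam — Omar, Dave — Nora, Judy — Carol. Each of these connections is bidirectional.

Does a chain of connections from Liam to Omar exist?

Explore from Liam.
Distance 1: reach Carol, Nora, Omar, Pia.
Found Omar.

Yes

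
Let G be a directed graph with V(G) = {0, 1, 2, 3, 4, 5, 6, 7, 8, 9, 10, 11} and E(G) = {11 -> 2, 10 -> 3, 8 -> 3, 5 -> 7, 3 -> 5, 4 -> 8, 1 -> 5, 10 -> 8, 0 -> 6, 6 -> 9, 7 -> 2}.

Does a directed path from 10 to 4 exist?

Explore from 10.
Distance 1: reach 3, 8.
Distance 2: reach 5.
Distance 3: reach 7.
Distance 4: reach 2.
The search from 10 is exhausted; no directed path reaches 4.

No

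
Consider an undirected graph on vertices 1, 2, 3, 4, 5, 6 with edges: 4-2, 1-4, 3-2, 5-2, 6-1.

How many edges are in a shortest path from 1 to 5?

3

Distance 0: 1.
Distance 1: 4, 6.
Distance 2: 2.
Distance 3: 3, 5 — contains 5.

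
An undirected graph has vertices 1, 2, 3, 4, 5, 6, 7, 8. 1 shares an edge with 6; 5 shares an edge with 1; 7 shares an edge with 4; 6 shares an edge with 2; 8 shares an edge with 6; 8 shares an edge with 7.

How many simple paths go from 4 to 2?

4–7–8–6–2

1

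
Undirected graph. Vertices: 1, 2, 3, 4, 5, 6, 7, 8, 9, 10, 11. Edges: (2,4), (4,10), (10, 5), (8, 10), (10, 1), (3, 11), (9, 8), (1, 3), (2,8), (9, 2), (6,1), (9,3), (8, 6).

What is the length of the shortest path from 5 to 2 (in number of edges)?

Distance 0: 5.
Distance 1: 10.
Distance 2: 1, 4, 8.
Distance 3: 2, 3, 6, 9 — contains 2.

3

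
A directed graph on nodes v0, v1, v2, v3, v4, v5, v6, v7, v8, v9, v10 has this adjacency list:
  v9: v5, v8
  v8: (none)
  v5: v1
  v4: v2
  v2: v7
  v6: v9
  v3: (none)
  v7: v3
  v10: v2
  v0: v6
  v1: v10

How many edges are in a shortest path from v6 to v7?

Distance 0: v6.
Distance 1: v9.
Distance 2: v5, v8.
Distance 3: v1.
Distance 4: v10.
Distance 5: v2.
Distance 6: v7 — contains v7.

6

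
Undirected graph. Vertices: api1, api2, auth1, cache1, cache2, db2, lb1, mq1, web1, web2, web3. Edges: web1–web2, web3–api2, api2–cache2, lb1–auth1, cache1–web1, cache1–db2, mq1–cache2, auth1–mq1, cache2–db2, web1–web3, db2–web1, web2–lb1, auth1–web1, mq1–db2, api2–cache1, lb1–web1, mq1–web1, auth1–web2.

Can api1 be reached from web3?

No

Explore from web3.
Distance 1: reach api2, web1.
Distance 2: reach auth1, cache1, cache2, db2, lb1, mq1, web2.
The search is exhausted without reaching api1; it lies in a different component.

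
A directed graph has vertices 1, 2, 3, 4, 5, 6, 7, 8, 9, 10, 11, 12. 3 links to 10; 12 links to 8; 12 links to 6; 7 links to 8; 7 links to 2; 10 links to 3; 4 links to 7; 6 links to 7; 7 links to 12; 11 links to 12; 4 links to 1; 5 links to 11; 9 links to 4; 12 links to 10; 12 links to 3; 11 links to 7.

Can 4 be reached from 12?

Explore from 12.
Distance 1: reach 3, 6, 8, 10.
Distance 2: reach 7.
Distance 3: reach 2.
The search from 12 is exhausted; no directed path reaches 4.

No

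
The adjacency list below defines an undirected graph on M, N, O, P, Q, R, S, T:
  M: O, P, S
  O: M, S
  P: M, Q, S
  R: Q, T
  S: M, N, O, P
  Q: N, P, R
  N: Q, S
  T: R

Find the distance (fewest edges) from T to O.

Distance 0: T.
Distance 1: R.
Distance 2: Q.
Distance 3: N, P.
Distance 4: M, S.
Distance 5: O — contains O.

5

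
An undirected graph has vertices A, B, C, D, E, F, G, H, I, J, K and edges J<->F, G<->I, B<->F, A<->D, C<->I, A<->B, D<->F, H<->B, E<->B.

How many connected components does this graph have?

3

From A: component {A, B, D, E, F, H, J}.
From C: component {C, G, I}.
From K: component {K}.
That's 3 components.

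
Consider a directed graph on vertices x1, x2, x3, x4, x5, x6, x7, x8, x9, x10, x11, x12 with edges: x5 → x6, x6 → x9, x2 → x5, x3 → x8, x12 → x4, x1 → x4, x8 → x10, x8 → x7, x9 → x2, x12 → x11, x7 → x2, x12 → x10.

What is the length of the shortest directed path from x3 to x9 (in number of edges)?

6

Distance 0: x3.
Distance 1: x8.
Distance 2: x7, x10.
Distance 3: x2.
Distance 4: x5.
Distance 5: x6.
Distance 6: x9 — contains x9.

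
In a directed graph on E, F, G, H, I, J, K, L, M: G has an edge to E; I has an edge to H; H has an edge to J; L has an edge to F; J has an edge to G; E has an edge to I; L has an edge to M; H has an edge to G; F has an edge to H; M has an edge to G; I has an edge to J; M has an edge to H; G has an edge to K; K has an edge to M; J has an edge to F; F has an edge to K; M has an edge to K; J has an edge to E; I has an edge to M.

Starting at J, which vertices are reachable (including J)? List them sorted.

Start at J.
Its neighbours: E, F, G.
Then their neighbours: H, I, K.
Then next layer: M.
Nothing further is reachable.

E, F, G, H, I, J, K, M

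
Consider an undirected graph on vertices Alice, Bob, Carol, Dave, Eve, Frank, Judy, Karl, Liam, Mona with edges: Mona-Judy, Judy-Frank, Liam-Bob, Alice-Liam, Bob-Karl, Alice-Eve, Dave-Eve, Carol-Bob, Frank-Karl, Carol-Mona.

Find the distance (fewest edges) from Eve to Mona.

5

Distance 0: Eve.
Distance 1: Alice, Dave.
Distance 2: Liam.
Distance 3: Bob.
Distance 4: Carol, Karl.
Distance 5: Frank, Mona — contains Mona.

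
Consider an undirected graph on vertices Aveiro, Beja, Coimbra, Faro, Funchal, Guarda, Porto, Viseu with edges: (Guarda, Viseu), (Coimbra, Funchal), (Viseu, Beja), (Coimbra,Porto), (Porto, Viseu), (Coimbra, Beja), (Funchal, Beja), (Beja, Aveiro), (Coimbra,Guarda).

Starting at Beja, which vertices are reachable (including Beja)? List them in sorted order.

Aveiro, Beja, Coimbra, Funchal, Guarda, Porto, Viseu

Start at Beja.
Its neighbours: Aveiro, Coimbra, Funchal, Viseu.
Then their neighbours: Guarda, Porto.
Nothing further is reachable.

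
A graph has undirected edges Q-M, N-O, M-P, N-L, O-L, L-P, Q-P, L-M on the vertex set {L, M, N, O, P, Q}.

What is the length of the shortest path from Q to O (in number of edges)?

3

Distance 0: Q.
Distance 1: M, P.
Distance 2: L.
Distance 3: N, O — contains O.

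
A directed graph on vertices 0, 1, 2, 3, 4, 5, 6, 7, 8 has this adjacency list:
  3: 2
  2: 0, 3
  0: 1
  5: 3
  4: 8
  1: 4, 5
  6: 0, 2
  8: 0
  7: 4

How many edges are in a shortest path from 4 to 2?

6

Distance 0: 4.
Distance 1: 8.
Distance 2: 0.
Distance 3: 1.
Distance 4: 5.
Distance 5: 3.
Distance 6: 2 — contains 2.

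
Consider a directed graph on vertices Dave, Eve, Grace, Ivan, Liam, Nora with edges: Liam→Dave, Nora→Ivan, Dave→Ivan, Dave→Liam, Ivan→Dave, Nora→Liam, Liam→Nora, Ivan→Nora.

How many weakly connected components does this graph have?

From Dave: component {Dave, Ivan, Liam, Nora}.
From Eve: component {Eve}.
From Grace: component {Grace}.
That's 3 components.

3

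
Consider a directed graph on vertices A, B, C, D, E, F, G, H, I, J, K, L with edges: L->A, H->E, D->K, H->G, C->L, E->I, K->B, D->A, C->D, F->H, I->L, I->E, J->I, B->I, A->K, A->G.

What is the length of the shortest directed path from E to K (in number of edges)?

4

Distance 0: E.
Distance 1: I.
Distance 2: L.
Distance 3: A.
Distance 4: G, K — contains K.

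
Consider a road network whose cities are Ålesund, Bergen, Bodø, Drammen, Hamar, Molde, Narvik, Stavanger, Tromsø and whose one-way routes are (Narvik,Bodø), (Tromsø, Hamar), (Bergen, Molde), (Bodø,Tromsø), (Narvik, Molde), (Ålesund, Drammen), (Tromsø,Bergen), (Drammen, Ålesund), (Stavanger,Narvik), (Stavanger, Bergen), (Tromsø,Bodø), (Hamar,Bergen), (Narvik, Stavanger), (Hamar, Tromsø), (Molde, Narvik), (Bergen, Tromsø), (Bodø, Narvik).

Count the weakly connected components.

2

From Ålesund: component {Ålesund, Drammen}.
From Bergen: component {Bergen, Bodø, Hamar, Molde, Narvik, Stavanger, Tromsø}.
That's 2 components.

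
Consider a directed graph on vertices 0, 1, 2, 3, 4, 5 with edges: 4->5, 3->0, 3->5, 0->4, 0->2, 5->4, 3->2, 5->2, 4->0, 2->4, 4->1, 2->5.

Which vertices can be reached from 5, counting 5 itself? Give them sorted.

Start at 5.
Its neighbours: 2, 4.
Then their neighbours: 0, 1.
Nothing further is reachable.

0, 1, 2, 4, 5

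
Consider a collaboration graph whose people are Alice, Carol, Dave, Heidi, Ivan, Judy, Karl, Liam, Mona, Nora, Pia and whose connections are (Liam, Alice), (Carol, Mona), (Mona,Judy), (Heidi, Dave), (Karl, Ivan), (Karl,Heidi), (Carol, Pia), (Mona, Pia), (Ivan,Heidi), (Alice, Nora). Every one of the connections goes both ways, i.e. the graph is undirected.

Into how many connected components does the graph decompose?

From Alice: component {Alice, Liam, Nora}.
From Carol: component {Carol, Judy, Mona, Pia}.
From Dave: component {Dave, Heidi, Ivan, Karl}.
That's 3 components.

3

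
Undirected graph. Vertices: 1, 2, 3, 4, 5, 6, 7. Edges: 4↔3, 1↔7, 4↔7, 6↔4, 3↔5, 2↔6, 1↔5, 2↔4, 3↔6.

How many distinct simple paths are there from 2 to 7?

7

2–4–3–5–1–7
2–4–6–3–5–1–7
2–4–7
2–6–3–4–7
2–6–3–5–1–7
2–6–4–3–5–1–7
2–6–4–7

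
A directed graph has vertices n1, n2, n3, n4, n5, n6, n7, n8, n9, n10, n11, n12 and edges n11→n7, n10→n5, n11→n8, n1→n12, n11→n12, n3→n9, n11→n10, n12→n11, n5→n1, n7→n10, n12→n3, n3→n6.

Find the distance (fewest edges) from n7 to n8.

6

Distance 0: n7.
Distance 1: n10.
Distance 2: n5.
Distance 3: n1.
Distance 4: n12.
Distance 5: n3, n11.
Distance 6: n6, n8, n9 — contains n8.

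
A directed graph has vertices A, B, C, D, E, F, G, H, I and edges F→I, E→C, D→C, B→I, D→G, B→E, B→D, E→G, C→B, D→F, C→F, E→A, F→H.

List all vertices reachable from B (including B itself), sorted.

A, B, C, D, E, F, G, H, I

Start at B.
Its neighbours: D, E, I.
Then their neighbours: A, C, F, G.
Then next layer: H.
Every vertex is now reached.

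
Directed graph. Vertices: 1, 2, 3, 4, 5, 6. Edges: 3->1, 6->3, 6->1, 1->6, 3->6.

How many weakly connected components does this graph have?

4

From 1: component {1, 3, 6}.
From 2: component {2}.
From 4: component {4}.
From 5: component {5}.
That's 4 components.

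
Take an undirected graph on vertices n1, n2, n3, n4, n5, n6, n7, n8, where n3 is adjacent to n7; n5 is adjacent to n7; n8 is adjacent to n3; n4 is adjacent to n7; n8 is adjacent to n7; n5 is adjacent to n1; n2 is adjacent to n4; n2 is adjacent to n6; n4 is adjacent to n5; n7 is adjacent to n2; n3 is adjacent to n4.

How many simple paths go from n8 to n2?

10

n8–n3–n4–n2
n8–n3–n4–n5–n7–n2
n8–n3–n4–n7–n2
n8–n3–n7–n2
n8–n3–n7–n4–n2
n8–n3–n7–n5–n4–n2
n8–n7–n2
n8–n7–n3–n4–n2
n8–n7–n4–n2
n8–n7–n5–n4–n2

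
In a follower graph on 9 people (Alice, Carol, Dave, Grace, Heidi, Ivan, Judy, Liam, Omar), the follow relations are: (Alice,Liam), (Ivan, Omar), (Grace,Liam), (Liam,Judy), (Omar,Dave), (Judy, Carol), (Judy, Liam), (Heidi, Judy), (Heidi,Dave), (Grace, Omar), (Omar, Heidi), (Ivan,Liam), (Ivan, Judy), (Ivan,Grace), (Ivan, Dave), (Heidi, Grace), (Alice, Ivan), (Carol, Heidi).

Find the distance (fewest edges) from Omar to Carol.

Distance 0: Omar.
Distance 1: Dave, Heidi.
Distance 2: Grace, Judy.
Distance 3: Carol, Liam — contains Carol.

3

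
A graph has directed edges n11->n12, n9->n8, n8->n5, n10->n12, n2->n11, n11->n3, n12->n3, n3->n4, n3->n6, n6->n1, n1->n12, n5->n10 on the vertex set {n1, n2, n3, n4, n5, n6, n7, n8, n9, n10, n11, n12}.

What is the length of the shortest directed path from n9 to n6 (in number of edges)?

6

Distance 0: n9.
Distance 1: n8.
Distance 2: n5.
Distance 3: n10.
Distance 4: n12.
Distance 5: n3.
Distance 6: n4, n6 — contains n6.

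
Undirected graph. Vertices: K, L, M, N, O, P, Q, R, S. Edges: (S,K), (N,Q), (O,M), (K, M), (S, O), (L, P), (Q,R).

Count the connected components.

From K: component {K, M, O, S}.
From L: component {L, P}.
From N: component {N, Q, R}.
That's 3 components.

3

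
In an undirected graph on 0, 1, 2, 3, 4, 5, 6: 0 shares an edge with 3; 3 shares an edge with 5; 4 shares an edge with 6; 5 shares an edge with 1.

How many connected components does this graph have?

3

From 0: component {0, 1, 3, 5}.
From 2: component {2}.
From 4: component {4, 6}.
That's 3 components.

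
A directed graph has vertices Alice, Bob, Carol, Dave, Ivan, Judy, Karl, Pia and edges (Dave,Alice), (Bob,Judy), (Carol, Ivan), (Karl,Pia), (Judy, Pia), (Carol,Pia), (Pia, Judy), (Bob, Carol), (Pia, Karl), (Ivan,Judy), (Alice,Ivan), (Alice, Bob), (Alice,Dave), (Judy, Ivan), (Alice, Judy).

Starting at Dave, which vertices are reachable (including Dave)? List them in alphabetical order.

Start at Dave.
Its neighbours: Alice.
Then their neighbours: Bob, Ivan, Judy.
Then next layer: Carol, Pia.
Then next layer: Karl.
Every vertex is now reached.

Alice, Bob, Carol, Dave, Ivan, Judy, Karl, Pia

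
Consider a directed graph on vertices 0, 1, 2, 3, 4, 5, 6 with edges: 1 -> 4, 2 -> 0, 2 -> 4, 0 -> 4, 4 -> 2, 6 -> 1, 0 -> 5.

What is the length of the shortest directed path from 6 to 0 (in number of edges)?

4

Distance 0: 6.
Distance 1: 1.
Distance 2: 4.
Distance 3: 2.
Distance 4: 0 — contains 0.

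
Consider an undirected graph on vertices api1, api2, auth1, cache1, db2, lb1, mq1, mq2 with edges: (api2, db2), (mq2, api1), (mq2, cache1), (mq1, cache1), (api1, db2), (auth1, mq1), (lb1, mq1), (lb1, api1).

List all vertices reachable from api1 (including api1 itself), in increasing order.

Start at api1.
Its neighbours: db2, lb1, mq2.
Then their neighbours: api2, cache1, mq1.
Then next layer: auth1.
Every vertex is now reached.

api1, api2, auth1, cache1, db2, lb1, mq1, mq2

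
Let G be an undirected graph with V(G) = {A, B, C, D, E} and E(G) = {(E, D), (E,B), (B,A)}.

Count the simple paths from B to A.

1

B–A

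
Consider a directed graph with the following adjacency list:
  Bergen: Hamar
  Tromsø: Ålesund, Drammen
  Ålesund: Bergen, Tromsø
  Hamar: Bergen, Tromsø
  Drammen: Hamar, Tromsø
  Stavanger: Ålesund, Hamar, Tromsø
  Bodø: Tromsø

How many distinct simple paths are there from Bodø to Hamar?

Bodø→Tromsø→Ålesund→Bergen→Hamar
Bodø→Tromsø→Drammen→Hamar

2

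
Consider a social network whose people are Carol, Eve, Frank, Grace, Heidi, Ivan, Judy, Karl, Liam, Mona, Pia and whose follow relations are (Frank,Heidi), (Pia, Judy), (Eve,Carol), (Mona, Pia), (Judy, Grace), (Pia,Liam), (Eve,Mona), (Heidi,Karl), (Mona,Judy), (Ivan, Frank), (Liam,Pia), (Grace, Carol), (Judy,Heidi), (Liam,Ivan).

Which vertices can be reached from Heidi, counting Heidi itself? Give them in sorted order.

Start at Heidi.
Its neighbours: Karl.
Nothing further is reachable.

Heidi, Karl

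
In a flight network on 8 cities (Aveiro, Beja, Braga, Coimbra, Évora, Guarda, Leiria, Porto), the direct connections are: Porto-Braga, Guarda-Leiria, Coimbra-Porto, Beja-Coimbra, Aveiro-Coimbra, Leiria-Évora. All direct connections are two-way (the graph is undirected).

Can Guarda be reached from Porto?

No

Explore from Porto.
Distance 1: reach Braga, Coimbra.
Distance 2: reach Aveiro, Beja.
The search is exhausted without reaching Guarda; it lies in a different component.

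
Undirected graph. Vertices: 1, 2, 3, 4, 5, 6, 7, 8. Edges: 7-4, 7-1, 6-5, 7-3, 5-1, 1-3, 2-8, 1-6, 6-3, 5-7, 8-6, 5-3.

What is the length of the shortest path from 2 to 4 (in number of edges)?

5

Distance 0: 2.
Distance 1: 8.
Distance 2: 6.
Distance 3: 1, 3, 5.
Distance 4: 7.
Distance 5: 4 — contains 4.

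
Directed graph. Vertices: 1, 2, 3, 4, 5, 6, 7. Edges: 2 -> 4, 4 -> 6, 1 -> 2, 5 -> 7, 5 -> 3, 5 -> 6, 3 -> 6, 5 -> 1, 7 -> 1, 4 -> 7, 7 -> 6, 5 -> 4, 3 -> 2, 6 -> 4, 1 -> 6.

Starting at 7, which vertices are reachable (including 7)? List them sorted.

Start at 7.
Its neighbours: 1, 6.
Then their neighbours: 2, 4.
Nothing further is reachable.

1, 2, 4, 6, 7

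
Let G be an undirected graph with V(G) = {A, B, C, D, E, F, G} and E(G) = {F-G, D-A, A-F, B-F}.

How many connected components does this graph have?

3

From A: component {A, B, D, F, G}.
From C: component {C}.
From E: component {E}.
That's 3 components.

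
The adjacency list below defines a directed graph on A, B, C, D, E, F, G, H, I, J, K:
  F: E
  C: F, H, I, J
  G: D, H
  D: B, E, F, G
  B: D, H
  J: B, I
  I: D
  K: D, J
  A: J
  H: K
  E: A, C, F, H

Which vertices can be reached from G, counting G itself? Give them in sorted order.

A, B, C, D, E, F, G, H, I, J, K

Start at G.
Its neighbours: D, H.
Then their neighbours: B, E, F, K.
Then next layer: A, C, J.
Then next layer: I.
Every vertex is now reached.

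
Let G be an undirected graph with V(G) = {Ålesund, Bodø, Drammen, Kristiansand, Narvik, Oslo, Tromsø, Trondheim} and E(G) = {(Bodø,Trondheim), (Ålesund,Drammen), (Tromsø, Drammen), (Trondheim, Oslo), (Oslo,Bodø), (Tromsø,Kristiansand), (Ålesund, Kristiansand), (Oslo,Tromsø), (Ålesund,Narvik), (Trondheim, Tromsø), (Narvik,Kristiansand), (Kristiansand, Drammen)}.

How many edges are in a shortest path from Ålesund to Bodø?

4

Distance 0: Ålesund.
Distance 1: Drammen, Kristiansand, Narvik.
Distance 2: Tromsø.
Distance 3: Oslo, Trondheim.
Distance 4: Bodø — contains Bodø.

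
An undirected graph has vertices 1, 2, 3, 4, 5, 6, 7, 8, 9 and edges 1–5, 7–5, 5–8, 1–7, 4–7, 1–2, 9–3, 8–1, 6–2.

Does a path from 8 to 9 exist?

Explore from 8.
Distance 1: reach 1, 5.
Distance 2: reach 2, 7.
Distance 3: reach 4, 6.
The search is exhausted without reaching 9; it lies in a different component.

No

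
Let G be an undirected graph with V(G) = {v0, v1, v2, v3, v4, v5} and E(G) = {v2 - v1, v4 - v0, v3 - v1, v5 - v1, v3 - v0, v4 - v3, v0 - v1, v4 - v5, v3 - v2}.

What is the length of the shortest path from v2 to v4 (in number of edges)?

2

Distance 0: v2.
Distance 1: v1, v3.
Distance 2: v0, v4, v5 — contains v4.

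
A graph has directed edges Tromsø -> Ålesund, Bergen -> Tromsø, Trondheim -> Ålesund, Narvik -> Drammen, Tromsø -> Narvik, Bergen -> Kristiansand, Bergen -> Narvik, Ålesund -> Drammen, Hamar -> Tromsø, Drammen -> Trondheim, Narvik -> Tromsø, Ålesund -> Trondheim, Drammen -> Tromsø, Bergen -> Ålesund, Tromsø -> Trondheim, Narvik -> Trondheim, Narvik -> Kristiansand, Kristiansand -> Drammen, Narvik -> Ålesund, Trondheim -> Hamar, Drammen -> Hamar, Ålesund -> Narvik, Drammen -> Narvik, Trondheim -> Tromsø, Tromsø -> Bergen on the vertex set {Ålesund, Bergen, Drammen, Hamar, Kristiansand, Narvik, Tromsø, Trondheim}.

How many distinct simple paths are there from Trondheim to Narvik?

Trondheim→Ålesund→Drammen→Hamar→Tromsø→Bergen→Narvik
Trondheim→Ålesund→Drammen→Hamar→Tromsø→Narvik
Trondheim→Ålesund→Drammen→Narvik
Trondheim→Ålesund→Drammen→Tromsø→Bergen→Narvik
Trondheim→Ålesund→Drammen→Tromsø→Narvik
Trondheim→Ålesund→Narvik
Trondheim→Hamar→Tromsø→Ålesund→Drammen→Narvik
Trondheim→Hamar→Tromsø→Ålesund→Narvik
... and 12 more.

20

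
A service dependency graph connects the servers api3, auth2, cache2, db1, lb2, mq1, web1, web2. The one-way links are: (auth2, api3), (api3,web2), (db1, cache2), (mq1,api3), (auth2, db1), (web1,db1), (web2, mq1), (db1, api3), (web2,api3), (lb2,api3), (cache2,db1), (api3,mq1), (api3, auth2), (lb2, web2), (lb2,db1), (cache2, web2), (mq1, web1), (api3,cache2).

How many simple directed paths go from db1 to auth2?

db1→api3→auth2
db1→cache2→web2→api3→auth2
db1→cache2→web2→mq1→api3→auth2

3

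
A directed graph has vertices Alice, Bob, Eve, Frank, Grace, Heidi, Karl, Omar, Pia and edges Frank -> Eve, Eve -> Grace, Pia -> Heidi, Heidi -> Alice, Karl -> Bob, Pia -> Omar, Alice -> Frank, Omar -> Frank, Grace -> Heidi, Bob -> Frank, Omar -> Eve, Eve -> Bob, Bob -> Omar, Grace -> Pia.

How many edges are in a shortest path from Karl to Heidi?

Distance 0: Karl.
Distance 1: Bob.
Distance 2: Frank, Omar.
Distance 3: Eve.
Distance 4: Grace.
Distance 5: Heidi, Pia — contains Heidi.

5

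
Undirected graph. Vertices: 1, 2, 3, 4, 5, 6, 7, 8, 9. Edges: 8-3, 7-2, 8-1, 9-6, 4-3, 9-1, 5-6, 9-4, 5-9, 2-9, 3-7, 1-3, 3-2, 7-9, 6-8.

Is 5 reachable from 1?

Explore from 1.
Distance 1: reach 3, 8, 9.
Distance 2: reach 2, 4, 5, 6, 7.
Found 5.

Yes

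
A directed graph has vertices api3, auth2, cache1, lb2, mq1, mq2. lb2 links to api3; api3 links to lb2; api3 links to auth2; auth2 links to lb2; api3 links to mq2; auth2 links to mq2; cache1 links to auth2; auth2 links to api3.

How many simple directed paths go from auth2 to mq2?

auth2→api3→mq2
auth2→lb2→api3→mq2
auth2→mq2

3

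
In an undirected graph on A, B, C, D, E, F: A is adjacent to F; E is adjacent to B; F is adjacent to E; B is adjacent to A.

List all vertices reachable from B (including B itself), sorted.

Start at B.
Its neighbours: A, E.
Then their neighbours: F.
Nothing further is reachable.

A, B, E, F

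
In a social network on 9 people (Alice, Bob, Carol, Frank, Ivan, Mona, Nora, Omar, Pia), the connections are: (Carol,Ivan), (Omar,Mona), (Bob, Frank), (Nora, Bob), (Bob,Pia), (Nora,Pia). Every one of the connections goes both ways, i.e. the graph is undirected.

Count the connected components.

From Alice: component {Alice}.
From Bob: component {Bob, Frank, Nora, Pia}.
From Carol: component {Carol, Ivan}.
From Mona: component {Mona, Omar}.
That's 4 components.

4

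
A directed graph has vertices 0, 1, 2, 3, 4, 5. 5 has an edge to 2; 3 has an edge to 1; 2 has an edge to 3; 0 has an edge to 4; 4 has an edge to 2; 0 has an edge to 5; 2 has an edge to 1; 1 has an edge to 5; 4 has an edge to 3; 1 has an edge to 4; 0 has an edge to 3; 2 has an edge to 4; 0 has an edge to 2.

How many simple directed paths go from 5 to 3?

3

5→2→1→4→3
5→2→3
5→2→4→3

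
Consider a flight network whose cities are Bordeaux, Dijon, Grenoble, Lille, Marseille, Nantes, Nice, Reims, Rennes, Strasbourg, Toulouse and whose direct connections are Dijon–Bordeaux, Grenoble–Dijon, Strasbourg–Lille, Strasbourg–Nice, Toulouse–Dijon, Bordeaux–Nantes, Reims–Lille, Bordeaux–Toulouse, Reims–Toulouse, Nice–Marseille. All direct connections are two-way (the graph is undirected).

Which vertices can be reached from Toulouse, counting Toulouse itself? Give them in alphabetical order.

Start at Toulouse.
Its neighbours: Bordeaux, Dijon, Reims.
Then their neighbours: Grenoble, Lille, Nantes.
Then next layer: Strasbourg.
Then next layer: Nice.
Then next layer: Marseille.
Nothing further is reachable.

Bordeaux, Dijon, Grenoble, Lille, Marseille, Nantes, Nice, Reims, Strasbourg, Toulouse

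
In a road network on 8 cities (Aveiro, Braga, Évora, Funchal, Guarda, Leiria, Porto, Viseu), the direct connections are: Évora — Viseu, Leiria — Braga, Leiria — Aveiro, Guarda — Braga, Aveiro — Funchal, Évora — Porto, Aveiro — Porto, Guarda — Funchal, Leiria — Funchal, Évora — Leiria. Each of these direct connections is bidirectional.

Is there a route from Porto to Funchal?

Yes

Explore from Porto.
Distance 1: reach Aveiro, Évora.
Distance 2: reach Funchal, Leiria, Viseu.
Found Funchal.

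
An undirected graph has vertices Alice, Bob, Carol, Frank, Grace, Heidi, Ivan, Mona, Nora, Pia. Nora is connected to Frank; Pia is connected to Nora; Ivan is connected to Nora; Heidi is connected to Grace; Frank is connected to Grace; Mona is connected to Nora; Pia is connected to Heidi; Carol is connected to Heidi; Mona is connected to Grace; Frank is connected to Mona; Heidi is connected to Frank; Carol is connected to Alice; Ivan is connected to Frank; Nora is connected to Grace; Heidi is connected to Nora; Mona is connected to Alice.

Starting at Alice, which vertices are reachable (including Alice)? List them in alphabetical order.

Alice, Carol, Frank, Grace, Heidi, Ivan, Mona, Nora, Pia

Start at Alice.
Its neighbours: Carol, Mona.
Then their neighbours: Frank, Grace, Heidi, Nora.
Then next layer: Ivan, Pia.
Nothing further is reachable.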